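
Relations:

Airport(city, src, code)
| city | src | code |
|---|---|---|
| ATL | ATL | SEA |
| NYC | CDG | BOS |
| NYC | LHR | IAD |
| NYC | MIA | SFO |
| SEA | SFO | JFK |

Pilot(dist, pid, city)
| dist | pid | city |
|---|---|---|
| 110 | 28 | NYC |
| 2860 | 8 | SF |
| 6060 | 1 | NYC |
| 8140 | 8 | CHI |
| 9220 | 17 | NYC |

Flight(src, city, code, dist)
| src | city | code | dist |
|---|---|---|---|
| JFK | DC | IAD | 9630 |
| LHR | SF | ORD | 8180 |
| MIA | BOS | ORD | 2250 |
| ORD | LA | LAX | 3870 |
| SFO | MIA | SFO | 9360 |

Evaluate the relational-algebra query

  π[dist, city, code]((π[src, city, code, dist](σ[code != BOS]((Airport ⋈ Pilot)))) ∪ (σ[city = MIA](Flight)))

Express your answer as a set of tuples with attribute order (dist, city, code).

Natural join on city: {(NYC, CDG, BOS, 110, 28), (NYC, CDG, BOS, 6060, 1), (NYC, CDG, BOS, 9220, 17), (NYC, LHR, IAD, 110, 28), (NYC, LHR, IAD, 6060, 1), (NYC, LHR, IAD, 9220, 17), (NYC, MIA, SFO, 110, 28), (NYC, MIA, SFO, 6060, 1), (NYC, MIA, SFO, 9220, 17)}
Filtering on code != BOS leaves {(NYC, LHR, IAD, 110, 28), (NYC, LHR, IAD, 6060, 1), (NYC, LHR, IAD, 9220, 17), (NYC, MIA, SFO, 110, 28), (NYC, MIA, SFO, 6060, 1), (NYC, MIA, SFO, 9220, 17)}.
Keep only column(s) src, city, code, dist: {(LHR, NYC, IAD, 110), (LHR, NYC, IAD, 6060), (LHR, NYC, IAD, 9220), (MIA, NYC, SFO, 110), (MIA, NYC, SFO, 6060), (MIA, NYC, SFO, 9220)}
Filtering on city = MIA leaves {(SFO, MIA, SFO, 9360)}.
Set union of the two operands is {(LHR, NYC, IAD, 110), (LHR, NYC, IAD, 6060), (LHR, NYC, IAD, 9220), (MIA, NYC, SFO, 110), (MIA, NYC, SFO, 6060), (MIA, NYC, SFO, 9220), (SFO, MIA, SFO, 9360)}.
Keep only column(s) dist, city, code: {(110, NYC, IAD), (110, NYC, SFO), (6060, NYC, IAD), (6060, NYC, SFO), (9220, NYC, IAD), (9220, NYC, SFO), (9360, MIA, SFO)}

{(110, NYC, IAD), (110, NYC, SFO), (6060, NYC, IAD), (6060, NYC, SFO), (9220, NYC, IAD), (9220, NYC, SFO), (9360, MIA, SFO)}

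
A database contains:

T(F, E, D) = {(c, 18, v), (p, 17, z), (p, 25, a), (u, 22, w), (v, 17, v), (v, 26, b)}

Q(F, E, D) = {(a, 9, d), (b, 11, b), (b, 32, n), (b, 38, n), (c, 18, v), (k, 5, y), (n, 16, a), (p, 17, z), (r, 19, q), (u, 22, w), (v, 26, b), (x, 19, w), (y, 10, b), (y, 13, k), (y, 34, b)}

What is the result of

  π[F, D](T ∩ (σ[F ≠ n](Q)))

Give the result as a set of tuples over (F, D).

{(c, v), (p, z), (u, w), (v, b)}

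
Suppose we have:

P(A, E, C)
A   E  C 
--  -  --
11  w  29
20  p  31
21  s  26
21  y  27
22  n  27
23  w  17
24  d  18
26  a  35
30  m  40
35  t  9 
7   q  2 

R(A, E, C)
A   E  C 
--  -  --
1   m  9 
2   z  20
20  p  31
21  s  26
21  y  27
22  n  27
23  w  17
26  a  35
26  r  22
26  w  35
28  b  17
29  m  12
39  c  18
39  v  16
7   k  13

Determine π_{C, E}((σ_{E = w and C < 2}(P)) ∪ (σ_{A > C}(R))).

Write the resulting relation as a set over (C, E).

Selection E = w and C < 2: {}
Selection A > C: {(23, w, 17), (26, r, 22), (28, b, 17), (29, m, 12), (39, c, 18), (39, v, 16)}
Union: {} with {(23, w, 17), (26, r, 22), (28, b, 17), (29, m, 12), (39, c, 18), (39, v, 16)} → {(23, w, 17), (26, r, 22), (28, b, 17), (29, m, 12), (39, c, 18), (39, v, 16)}
Projecting to C, E: {(12, m), (16, v), (17, b), (17, w), (18, c), (22, r)}

{(12, m), (16, v), (17, b), (17, w), (18, c), (22, r)}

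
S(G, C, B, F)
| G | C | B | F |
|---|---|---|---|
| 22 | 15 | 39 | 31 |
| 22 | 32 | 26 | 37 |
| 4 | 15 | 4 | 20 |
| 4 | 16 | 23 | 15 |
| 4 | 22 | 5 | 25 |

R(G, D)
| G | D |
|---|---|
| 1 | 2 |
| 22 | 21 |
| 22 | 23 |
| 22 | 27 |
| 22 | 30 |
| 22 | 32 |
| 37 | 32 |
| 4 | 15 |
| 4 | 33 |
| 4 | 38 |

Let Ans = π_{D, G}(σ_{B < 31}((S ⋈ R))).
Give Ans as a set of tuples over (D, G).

S ⋈ R (natural join on G): {(22, 15, 39, 31, 21), (22, 15, 39, 31, 23), (22, 15, 39, 31, 27), (22, 15, 39, 31, 30), (22, 15, 39, 31, 32), (22, 32, 26, 37, 21), (22, 32, 26, 37, 23), (22, 32, 26, 37, 27), (22, 32, 26, 37, 30), (22, 32, 26, 37, 32), (4, 15, 4, 20, 15), (4, 15, 4, 20, 33), (4, 15, 4, 20, 38), (4, 16, 23, 15, 15), (4, 16, 23, 15, 33), (4, 16, 23, 15, 38), (4, 22, 5, 25, 15), (4, 22, 5, 25, 33), (4, 22, 5, 25, 38)}
Apply σ_{B < 31}; surviving tuples: {(22, 32, 26, 37, 21), (22, 32, 26, 37, 23), (22, 32, 26, 37, 27), (22, 32, 26, 37, 30), (22, 32, 26, 37, 32), (4, 15, 4, 20, 15), (4, 15, 4, 20, 33), (4, 15, 4, 20, 38), (4, 16, 23, 15, 15), (4, 16, 23, 15, 33), (4, 16, 23, 15, 38), (4, 22, 5, 25, 15), (4, 22, 5, 25, 33), (4, 22, 5, 25, 38)}
Projecting to D, G (6 duplicate(s) eliminated): {(15, 4), (21, 22), (23, 22), (27, 22), (30, 22), (32, 22), (33, 4), (38, 4)}

{(15, 4), (21, 22), (23, 22), (27, 22), (30, 22), (32, 22), (33, 4), (38, 4)}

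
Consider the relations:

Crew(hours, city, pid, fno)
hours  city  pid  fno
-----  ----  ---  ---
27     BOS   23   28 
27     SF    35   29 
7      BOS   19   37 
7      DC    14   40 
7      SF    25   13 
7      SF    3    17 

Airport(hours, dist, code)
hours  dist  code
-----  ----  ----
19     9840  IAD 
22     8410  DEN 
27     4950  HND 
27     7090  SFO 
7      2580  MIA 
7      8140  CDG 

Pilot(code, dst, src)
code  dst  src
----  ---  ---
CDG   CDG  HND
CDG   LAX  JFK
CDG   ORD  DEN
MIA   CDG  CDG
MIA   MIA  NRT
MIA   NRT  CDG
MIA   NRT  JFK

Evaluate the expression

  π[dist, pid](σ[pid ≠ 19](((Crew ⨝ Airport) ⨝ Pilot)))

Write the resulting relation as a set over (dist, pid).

Joining Crew and Airport on hours yields {(27, BOS, 23, 28, 4950, HND), (27, BOS, 23, 28, 7090, SFO), (27, SF, 35, 29, 4950, HND), (27, SF, 35, 29, 7090, SFO), (7, BOS, 19, 37, 2580, MIA), (7, BOS, 19, 37, 8140, CDG), (7, DC, 14, 40, 2580, MIA), (7, DC, 14, 40, 8140, CDG), (7, SF, 25, 13, 2580, MIA), (7, SF, 25, 13, 8140, CDG), (7, SF, 3, 17, 2580, MIA), (7, SF, 3, 17, 8140, CDG)}.
Joining (Crew ⨝ Airport) and Pilot on code yields {(7, BOS, 19, 37, 2580, MIA, CDG, CDG), (7, BOS, 19, 37, 2580, MIA, MIA, NRT), (7, BOS, 19, 37, 2580, MIA, NRT, CDG), (7, BOS, 19, 37, 2580, MIA, NRT, JFK), (7, BOS, 19, 37, 8140, CDG, CDG, HND), (7, BOS, 19, 37, 8140, CDG, LAX, JFK), (7, BOS, 19, 37, 8140, CDG, ORD, DEN), (7, DC, 14, 40, 2580, MIA, CDG, CDG), (7, DC, 14, 40, 2580, MIA, MIA, NRT), (7, DC, 14, 40, 2580, MIA, NRT, CDG), (7, DC, 14, 40, 2580, MIA, NRT, JFK), (7, DC, 14, 40, 8140, CDG, CDG, HND), (7, DC, 14, 40, 8140, CDG, LAX, JFK), (7, DC, 14, 40, 8140, CDG, ORD, DEN), (7, SF, 25, 13, 2580, MIA, CDG, CDG), (7, SF, 25, 13, 2580, MIA, MIA, NRT), (7, SF, 25, 13, 2580, MIA, NRT, CDG), (7, SF, 25, 13, 2580, MIA, NRT, JFK), (7, SF, 25, 13, 8140, CDG, CDG, HND), (7, SF, 25, 13, 8140, CDG, LAX, JFK), (7, SF, 25, 13, 8140, CDG, ORD, DEN), (7, SF, 3, 17, 2580, MIA, CDG, CDG), (7, SF, 3, 17, 2580, MIA, MIA, NRT), (7, SF, 3, 17, 2580, MIA, NRT, CDG), (7, SF, 3, 17, 2580, MIA, NRT, JFK), (7, SF, 3, 17, 8140, CDG, CDG, HND), (7, SF, 3, 17, 8140, CDG, LAX, JFK), (7, SF, 3, 17, 8140, CDG, ORD, DEN)}.
σ[pid ≠ 19]: keep tuples satisfying pid ≠ 19 → {(7, DC, 14, 40, 2580, MIA, CDG, CDG), (7, DC, 14, 40, 2580, MIA, MIA, NRT), (7, DC, 14, 40, 2580, MIA, NRT, CDG), (7, DC, 14, 40, 2580, MIA, NRT, JFK), (7, DC, 14, 40, 8140, CDG, CDG, HND), (7, DC, 14, 40, 8140, CDG, LAX, JFK), (7, DC, 14, 40, 8140, CDG, ORD, DEN), (7, SF, 25, 13, 2580, MIA, CDG, CDG), (7, SF, 25, 13, 2580, MIA, MIA, NRT), (7, SF, 25, 13, 2580, MIA, NRT, CDG), (7, SF, 25, 13, 2580, MIA, NRT, JFK), (7, SF, 25, 13, 8140, CDG, CDG, HND), (7, SF, 25, 13, 8140, CDG, LAX, JFK), (7, SF, 25, 13, 8140, CDG, ORD, DEN), (7, SF, 3, 17, 2580, MIA, CDG, CDG), (7, SF, 3, 17, 2580, MIA, MIA, NRT), (7, SF, 3, 17, 2580, MIA, NRT, CDG), (7, SF, 3, 17, 2580, MIA, NRT, JFK), (7, SF, 3, 17, 8140, CDG, CDG, HND), (7, SF, 3, 17, 8140, CDG, LAX, JFK), (7, SF, 3, 17, 8140, CDG, ORD, DEN)}
π[dist, pid]: project onto (dist, pid) (15 duplicate(s) eliminated) → {(2580, 14), (2580, 25), (2580, 3), (8140, 14), (8140, 25), (8140, 3)}

{(2580, 14), (2580, 25), (2580, 3), (8140, 14), (8140, 25), (8140, 3)}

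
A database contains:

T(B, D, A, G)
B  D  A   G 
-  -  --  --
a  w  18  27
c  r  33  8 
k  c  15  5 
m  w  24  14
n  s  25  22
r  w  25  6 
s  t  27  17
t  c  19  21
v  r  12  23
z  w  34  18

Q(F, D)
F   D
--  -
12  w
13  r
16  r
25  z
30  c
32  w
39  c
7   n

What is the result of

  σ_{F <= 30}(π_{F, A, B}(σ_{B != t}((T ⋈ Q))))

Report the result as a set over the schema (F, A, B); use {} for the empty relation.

{(12, 18, a), (12, 24, m), (12, 25, r), (12, 34, z), (13, 12, v), (13, 33, c), (16, 12, v), (16, 33, c), (30, 15, k)}

T ⋈ Q (natural join on D): {(a, w, 18, 27, 12), (a, w, 18, 27, 32), (c, r, 33, 8, 13), (c, r, 33, 8, 16), (k, c, 15, 5, 30), (k, c, 15, 5, 39), (m, w, 24, 14, 12), (m, w, 24, 14, 32), (r, w, 25, 6, 12), (r, w, 25, 6, 32), (t, c, 19, 21, 30), (t, c, 19, 21, 39), (v, r, 12, 23, 13), (v, r, 12, 23, 16), (z, w, 34, 18, 12), (z, w, 34, 18, 32)}
Apply σ_{B != t}; surviving tuples: {(a, w, 18, 27, 12), (a, w, 18, 27, 32), (c, r, 33, 8, 13), (c, r, 33, 8, 16), (k, c, 15, 5, 30), (k, c, 15, 5, 39), (m, w, 24, 14, 12), (m, w, 24, 14, 32), (r, w, 25, 6, 12), (r, w, 25, 6, 32), (v, r, 12, 23, 13), (v, r, 12, 23, 16), (z, w, 34, 18, 12), (z, w, 34, 18, 32)}
Projecting to F, A, B: {(12, 18, a), (12, 24, m), (12, 25, r), (12, 34, z), (13, 12, v), (13, 33, c), (16, 12, v), (16, 33, c), (30, 15, k), (32, 18, a), (32, 24, m), (32, 25, r), (32, 34, z), (39, 15, k)}
Apply σ_{F <= 30}; surviving tuples: {(12, 18, a), (12, 24, m), (12, 25, r), (12, 34, z), (13, 12, v), (13, 33, c), (16, 12, v), (16, 33, c), (30, 15, k)}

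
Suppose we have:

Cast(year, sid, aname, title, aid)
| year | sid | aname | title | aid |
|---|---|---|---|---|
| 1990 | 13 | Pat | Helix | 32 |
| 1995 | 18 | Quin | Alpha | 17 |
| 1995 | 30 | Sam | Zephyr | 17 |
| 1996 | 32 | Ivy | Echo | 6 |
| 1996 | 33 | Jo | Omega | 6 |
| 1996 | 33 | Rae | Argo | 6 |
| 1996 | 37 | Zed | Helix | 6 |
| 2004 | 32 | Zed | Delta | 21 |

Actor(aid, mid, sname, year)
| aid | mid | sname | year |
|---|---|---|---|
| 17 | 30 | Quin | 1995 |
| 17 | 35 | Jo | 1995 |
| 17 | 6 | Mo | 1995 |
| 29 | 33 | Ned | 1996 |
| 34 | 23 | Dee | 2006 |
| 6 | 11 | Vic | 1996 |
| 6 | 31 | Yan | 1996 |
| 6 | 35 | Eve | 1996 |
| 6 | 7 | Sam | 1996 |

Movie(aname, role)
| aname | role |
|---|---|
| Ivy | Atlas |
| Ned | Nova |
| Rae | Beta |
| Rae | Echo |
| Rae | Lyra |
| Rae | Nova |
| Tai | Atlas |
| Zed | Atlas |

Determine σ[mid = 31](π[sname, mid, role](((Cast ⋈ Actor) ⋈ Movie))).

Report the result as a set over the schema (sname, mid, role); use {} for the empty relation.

Joining Cast and Actor on year, aid yields {(1995, 18, Quin, Alpha, 17, 30, Quin), (1995, 18, Quin, Alpha, 17, 35, Jo), (1995, 18, Quin, Alpha, 17, 6, Mo), (1995, 30, Sam, Zephyr, 17, 30, Quin), (1995, 30, Sam, Zephyr, 17, 35, Jo), (1995, 30, Sam, Zephyr, 17, 6, Mo), (1996, 32, Ivy, Echo, 6, 11, Vic), (1996, 32, Ivy, Echo, 6, 31, Yan), (1996, 32, Ivy, Echo, 6, 35, Eve), (1996, 32, Ivy, Echo, 6, 7, Sam), (1996, 33, Jo, Omega, 6, 11, Vic), (1996, 33, Jo, Omega, 6, 31, Yan), (1996, 33, Jo, Omega, 6, 35, Eve), (1996, 33, Jo, Omega, 6, 7, Sam), (1996, 33, Rae, Argo, 6, 11, Vic), (1996, 33, Rae, Argo, 6, 31, Yan), (1996, 33, Rae, Argo, 6, 35, Eve), (1996, 33, Rae, Argo, 6, 7, Sam), (1996, 37, Zed, Helix, 6, 11, Vic), (1996, 37, Zed, Helix, 6, 31, Yan), (1996, 37, Zed, Helix, 6, 35, Eve), (1996, 37, Zed, Helix, 6, 7, Sam)}.
Joining (Cast ⋈ Actor) and Movie on aname yields {(1996, 32, Ivy, Echo, 6, 11, Vic, Atlas), (1996, 32, Ivy, Echo, 6, 31, Yan, Atlas), (1996, 32, Ivy, Echo, 6, 35, Eve, Atlas), (1996, 32, Ivy, Echo, 6, 7, Sam, Atlas), (1996, 33, Rae, Argo, 6, 11, Vic, Beta), (1996, 33, Rae, Argo, 6, 11, Vic, Echo), (1996, 33, Rae, Argo, 6, 11, Vic, Lyra), (1996, 33, Rae, Argo, 6, 11, Vic, Nova), (1996, 33, Rae, Argo, 6, 31, Yan, Beta), (1996, 33, Rae, Argo, 6, 31, Yan, Echo), (1996, 33, Rae, Argo, 6, 31, Yan, Lyra), (1996, 33, Rae, Argo, 6, 31, Yan, Nova), (1996, 33, Rae, Argo, 6, 35, Eve, Beta), (1996, 33, Rae, Argo, 6, 35, Eve, Echo), (1996, 33, Rae, Argo, 6, 35, Eve, Lyra), (1996, 33, Rae, Argo, 6, 35, Eve, Nova), (1996, 33, Rae, Argo, 6, 7, Sam, Beta), (1996, 33, Rae, Argo, 6, 7, Sam, Echo), (1996, 33, Rae, Argo, 6, 7, Sam, Lyra), (1996, 33, Rae, Argo, 6, 7, Sam, Nova), (1996, 37, Zed, Helix, 6, 11, Vic, Atlas), (1996, 37, Zed, Helix, 6, 31, Yan, Atlas), (1996, 37, Zed, Helix, 6, 35, Eve, Atlas), (1996, 37, Zed, Helix, 6, 7, Sam, Atlas)}.
π_{sname, mid, role} gives {(Eve, 35, Atlas), (Eve, 35, Beta), (Eve, 35, Echo), (Eve, 35, Lyra), (Eve, 35, Nova), (Sam, 7, Atlas), (Sam, 7, Beta), (Sam, 7, Echo), (Sam, 7, Lyra), (Sam, 7, Nova), (Vic, 11, Atlas), (Vic, 11, Beta), (Vic, 11, Echo), (Vic, 11, Lyra), (Vic, 11, Nova), (Yan, 31, Atlas), (Yan, 31, Beta), (Yan, 31, Echo), (Yan, 31, Lyra), (Yan, 31, Nova)} (4 duplicate(s) eliminated).
Filtering on mid = 31 leaves {(Yan, 31, Atlas), (Yan, 31, Beta), (Yan, 31, Echo), (Yan, 31, Lyra), (Yan, 31, Nova)}.

{(Yan, 31, Atlas), (Yan, 31, Beta), (Yan, 31, Echo), (Yan, 31, Lyra), (Yan, 31, Nova)}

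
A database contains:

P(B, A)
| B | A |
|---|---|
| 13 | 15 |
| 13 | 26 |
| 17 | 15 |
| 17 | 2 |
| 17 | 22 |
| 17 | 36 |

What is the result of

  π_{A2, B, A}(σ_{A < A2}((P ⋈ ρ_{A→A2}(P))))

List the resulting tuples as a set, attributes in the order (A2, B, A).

{(15, 17, 2), (22, 17, 15), (22, 17, 2), (26, 13, 15), (36, 17, 15), (36, 17, 2), (36, 17, 22)}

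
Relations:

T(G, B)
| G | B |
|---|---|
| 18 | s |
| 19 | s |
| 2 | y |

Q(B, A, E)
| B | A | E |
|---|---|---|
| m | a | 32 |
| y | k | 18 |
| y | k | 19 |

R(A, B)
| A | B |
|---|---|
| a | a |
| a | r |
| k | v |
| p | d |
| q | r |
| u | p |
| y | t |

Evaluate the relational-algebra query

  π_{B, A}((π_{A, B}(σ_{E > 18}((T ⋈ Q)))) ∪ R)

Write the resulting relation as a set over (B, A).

{(a, a), (d, p), (p, u), (r, a), (r, q), (t, y), (v, k), (y, k)}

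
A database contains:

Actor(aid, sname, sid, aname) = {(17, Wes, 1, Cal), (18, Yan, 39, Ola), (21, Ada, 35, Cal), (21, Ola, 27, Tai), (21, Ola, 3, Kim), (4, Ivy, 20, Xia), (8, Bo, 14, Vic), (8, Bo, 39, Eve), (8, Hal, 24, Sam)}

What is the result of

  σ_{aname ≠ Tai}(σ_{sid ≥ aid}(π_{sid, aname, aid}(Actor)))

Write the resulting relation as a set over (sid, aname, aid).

{(14, Vic, 8), (20, Xia, 4), (24, Sam, 8), (35, Cal, 21), (39, Eve, 8), (39, Ola, 18)}

π[sid, aname, aid]: project onto (sid, aname, aid) → {(1, Cal, 17), (14, Vic, 8), (20, Xia, 4), (24, Sam, 8), (27, Tai, 21), (3, Kim, 21), (35, Cal, 21), (39, Eve, 8), (39, Ola, 18)}
σ[sid ≥ aid]: keep tuples satisfying sid ≥ aid → {(14, Vic, 8), (20, Xia, 4), (24, Sam, 8), (27, Tai, 21), (35, Cal, 21), (39, Eve, 8), (39, Ola, 18)}
σ[aname ≠ Tai]: keep tuples satisfying aname ≠ Tai → {(14, Vic, 8), (20, Xia, 4), (24, Sam, 8), (35, Cal, 21), (39, Eve, 8), (39, Ola, 18)}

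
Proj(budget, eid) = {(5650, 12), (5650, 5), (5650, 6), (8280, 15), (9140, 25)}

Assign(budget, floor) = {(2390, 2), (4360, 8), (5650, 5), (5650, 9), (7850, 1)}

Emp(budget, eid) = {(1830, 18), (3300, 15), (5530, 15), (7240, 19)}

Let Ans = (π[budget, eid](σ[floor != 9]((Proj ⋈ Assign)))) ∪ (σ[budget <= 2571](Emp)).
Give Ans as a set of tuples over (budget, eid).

{(1830, 18), (5650, 12), (5650, 5), (5650, 6)}

Proj ⋈ Assign (natural join on budget): {(5650, 12, 5), (5650, 12, 9), (5650, 5, 5), (5650, 5, 9), (5650, 6, 5), (5650, 6, 9)}
Selection floor != 9: {(5650, 12, 5), (5650, 5, 5), (5650, 6, 5)}
Keep only column(s) budget, eid: {(5650, 12), (5650, 5), (5650, 6)}
Selection budget <= 2571: {(1830, 18)}
Taking the union: {(1830, 18), (5650, 12), (5650, 5), (5650, 6)}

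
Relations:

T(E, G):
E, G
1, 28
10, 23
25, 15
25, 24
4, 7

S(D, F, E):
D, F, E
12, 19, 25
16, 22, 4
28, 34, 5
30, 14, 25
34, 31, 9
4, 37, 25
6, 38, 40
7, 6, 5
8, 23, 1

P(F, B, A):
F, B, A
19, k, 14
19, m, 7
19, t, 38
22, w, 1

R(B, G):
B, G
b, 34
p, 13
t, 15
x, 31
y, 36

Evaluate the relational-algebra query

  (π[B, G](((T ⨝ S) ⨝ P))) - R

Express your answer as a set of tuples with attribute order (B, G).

{(k, 15), (k, 24), (m, 15), (m, 24), (t, 24), (w, 7)}

Joining T and S on E yields {(1, 28, 8, 23), (25, 15, 12, 19), (25, 15, 30, 14), (25, 15, 4, 37), (25, 24, 12, 19), (25, 24, 30, 14), (25, 24, 4, 37), (4, 7, 16, 22)}.
Joining (T ⨝ S) and P on F yields {(25, 15, 12, 19, k, 14), (25, 15, 12, 19, m, 7), (25, 15, 12, 19, t, 38), (25, 24, 12, 19, k, 14), (25, 24, 12, 19, m, 7), (25, 24, 12, 19, t, 38), (4, 7, 16, 22, w, 1)}.
π_{B, G} gives {(k, 15), (k, 24), (m, 15), (m, 24), (t, 15), (t, 24), (w, 7)}.
Taking the difference: {(k, 15), (k, 24), (m, 15), (m, 24), (t, 24), (w, 7)}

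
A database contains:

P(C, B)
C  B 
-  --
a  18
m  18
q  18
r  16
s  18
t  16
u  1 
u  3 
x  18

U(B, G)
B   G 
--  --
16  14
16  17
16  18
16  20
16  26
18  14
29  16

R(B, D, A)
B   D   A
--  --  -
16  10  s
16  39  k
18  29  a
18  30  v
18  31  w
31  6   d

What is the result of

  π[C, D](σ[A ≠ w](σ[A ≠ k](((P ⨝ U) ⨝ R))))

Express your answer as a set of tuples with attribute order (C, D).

{(a, 29), (a, 30), (m, 29), (m, 30), (q, 29), (q, 30), (r, 10), (s, 29), (s, 30), (t, 10), (x, 29), (x, 30)}

Joining P and U on B yields {(a, 18, 14), (m, 18, 14), (q, 18, 14), (r, 16, 14), (r, 16, 17), (r, 16, 18), (r, 16, 20), (r, 16, 26), (s, 18, 14), (t, 16, 14), (t, 16, 17), (t, 16, 18), (t, 16, 20), (t, 16, 26), (x, 18, 14)}.
Joining (P ⨝ U) and R on B yields {(a, 18, 14, 29, a), (a, 18, 14, 30, v), (a, 18, 14, 31, w), (m, 18, 14, 29, a), (m, 18, 14, 30, v), (m, 18, 14, 31, w), (q, 18, 14, 29, a), (q, 18, 14, 30, v), (q, 18, 14, 31, w), (r, 16, 14, 10, s), (r, 16, 14, 39, k), (r, 16, 17, 10, s), (r, 16, 17, 39, k), (r, 16, 18, 10, s), (r, 16, 18, 39, k), (r, 16, 20, 10, s), (r, 16, 20, 39, k), (r, 16, 26, 10, s), (r, 16, 26, 39, k), (s, 18, 14, 29, a), (s, 18, 14, 30, v), (s, 18, 14, 31, w), (t, 16, 14, 10, s), (t, 16, 14, 39, k), (t, 16, 17, 10, s), (t, 16, 17, 39, k), (t, 16, 18, 10, s), (t, 16, 18, 39, k), (t, 16, 20, 10, s), (t, 16, 20, 39, k), (t, 16, 26, 10, s), (t, 16, 26, 39, k), (x, 18, 14, 29, a), (x, 18, 14, 30, v), (x, 18, 14, 31, w)}.
σ[A ≠ k]: keep tuples satisfying A ≠ k → {(a, 18, 14, 29, a), (a, 18, 14, 30, v), (a, 18, 14, 31, w), (m, 18, 14, 29, a), (m, 18, 14, 30, v), (m, 18, 14, 31, w), (q, 18, 14, 29, a), (q, 18, 14, 30, v), (q, 18, 14, 31, w), (r, 16, 14, 10, s), (r, 16, 17, 10, s), (r, 16, 18, 10, s), (r, 16, 20, 10, s), (r, 16, 26, 10, s), (s, 18, 14, 29, a), (s, 18, 14, 30, v), (s, 18, 14, 31, w), (t, 16, 14, 10, s), (t, 16, 17, 10, s), (t, 16, 18, 10, s), (t, 16, 20, 10, s), (t, 16, 26, 10, s), (x, 18, 14, 29, a), (x, 18, 14, 30, v), (x, 18, 14, 31, w)}
σ[A ≠ w]: keep tuples satisfying A ≠ w → {(a, 18, 14, 29, a), (a, 18, 14, 30, v), (m, 18, 14, 29, a), (m, 18, 14, 30, v), (q, 18, 14, 29, a), (q, 18, 14, 30, v), (r, 16, 14, 10, s), (r, 16, 17, 10, s), (r, 16, 18, 10, s), (r, 16, 20, 10, s), (r, 16, 26, 10, s), (s, 18, 14, 29, a), (s, 18, 14, 30, v), (t, 16, 14, 10, s), (t, 16, 17, 10, s), (t, 16, 18, 10, s), (t, 16, 20, 10, s), (t, 16, 26, 10, s), (x, 18, 14, 29, a), (x, 18, 14, 30, v)}
π_{C, D} gives {(a, 29), (a, 30), (m, 29), (m, 30), (q, 29), (q, 30), (r, 10), (s, 29), (s, 30), (t, 10), (x, 29), (x, 30)} (8 duplicate(s) eliminated).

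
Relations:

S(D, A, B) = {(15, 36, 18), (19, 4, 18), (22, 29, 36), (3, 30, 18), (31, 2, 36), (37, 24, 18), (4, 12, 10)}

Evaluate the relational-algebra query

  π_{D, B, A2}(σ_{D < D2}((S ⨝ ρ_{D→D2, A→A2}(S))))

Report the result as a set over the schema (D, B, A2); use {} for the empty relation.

{(15, 18, 24), (15, 18, 4), (19, 18, 24), (22, 36, 2), (3, 18, 24), (3, 18, 36), (3, 18, 4)}

ρ[D→D2, A→A2]: schema becomes (D2, A2, B); tuples unchanged.
S ⋈ ρ_{D→D2, A→A2}(S) (natural join on B): {(15, 36, 18, 15, 36), (15, 36, 18, 19, 4), (15, 36, 18, 3, 30), (15, 36, 18, 37, 24), (19, 4, 18, 15, 36), (19, 4, 18, 19, 4), (19, 4, 18, 3, 30), (19, 4, 18, 37, 24), (22, 29, 36, 22, 29), (22, 29, 36, 31, 2), (3, 30, 18, 15, 36), (3, 30, 18, 19, 4), (3, 30, 18, 3, 30), (3, 30, 18, 37, 24), (31, 2, 36, 22, 29), (31, 2, 36, 31, 2), (37, 24, 18, 15, 36), (37, 24, 18, 19, 4), (37, 24, 18, 3, 30), (37, 24, 18, 37, 24), (4, 12, 10, 4, 12)}
σ[D < D2]: keep tuples satisfying D < D2 → {(15, 36, 18, 19, 4), (15, 36, 18, 37, 24), (19, 4, 18, 37, 24), (22, 29, 36, 31, 2), (3, 30, 18, 15, 36), (3, 30, 18, 19, 4), (3, 30, 18, 37, 24)}
π_{D, B, A2} gives {(15, 18, 24), (15, 18, 4), (19, 18, 24), (22, 36, 2), (3, 18, 24), (3, 18, 36), (3, 18, 4)}.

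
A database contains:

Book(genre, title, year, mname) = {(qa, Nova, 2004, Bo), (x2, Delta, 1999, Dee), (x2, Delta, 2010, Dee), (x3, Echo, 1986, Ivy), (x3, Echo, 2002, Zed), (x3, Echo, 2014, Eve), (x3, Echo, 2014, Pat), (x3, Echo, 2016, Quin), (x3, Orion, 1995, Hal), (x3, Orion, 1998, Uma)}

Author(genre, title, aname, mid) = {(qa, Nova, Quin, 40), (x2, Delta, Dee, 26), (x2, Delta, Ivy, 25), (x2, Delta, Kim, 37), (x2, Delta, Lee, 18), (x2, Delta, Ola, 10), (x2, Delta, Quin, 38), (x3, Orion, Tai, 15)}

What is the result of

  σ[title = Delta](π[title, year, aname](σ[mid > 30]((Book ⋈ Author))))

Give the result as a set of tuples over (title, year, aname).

Book ⋈ Author (natural join on genre, title): {(qa, Nova, 2004, Bo, Quin, 40), (x2, Delta, 1999, Dee, Dee, 26), (x2, Delta, 1999, Dee, Ivy, 25), (x2, Delta, 1999, Dee, Kim, 37), (x2, Delta, 1999, Dee, Lee, 18), (x2, Delta, 1999, Dee, Ola, 10), (x2, Delta, 1999, Dee, Quin, 38), (x2, Delta, 2010, Dee, Dee, 26), (x2, Delta, 2010, Dee, Ivy, 25), (x2, Delta, 2010, Dee, Kim, 37), (x2, Delta, 2010, Dee, Lee, 18), (x2, Delta, 2010, Dee, Ola, 10), (x2, Delta, 2010, Dee, Quin, 38), (x3, Orion, 1995, Hal, Tai, 15), (x3, Orion, 1998, Uma, Tai, 15)}
Filtering on mid > 30 leaves {(qa, Nova, 2004, Bo, Quin, 40), (x2, Delta, 1999, Dee, Kim, 37), (x2, Delta, 1999, Dee, Quin, 38), (x2, Delta, 2010, Dee, Kim, 37), (x2, Delta, 2010, Dee, Quin, 38)}.
π[title, year, aname]: project onto (title, year, aname) → {(Delta, 1999, Kim), (Delta, 1999, Quin), (Delta, 2010, Kim), (Delta, 2010, Quin), (Nova, 2004, Quin)}
Filtering on title = Delta leaves {(Delta, 1999, Kim), (Delta, 1999, Quin), (Delta, 2010, Kim), (Delta, 2010, Quin)}.

{(Delta, 1999, Kim), (Delta, 1999, Quin), (Delta, 2010, Kim), (Delta, 2010, Quin)}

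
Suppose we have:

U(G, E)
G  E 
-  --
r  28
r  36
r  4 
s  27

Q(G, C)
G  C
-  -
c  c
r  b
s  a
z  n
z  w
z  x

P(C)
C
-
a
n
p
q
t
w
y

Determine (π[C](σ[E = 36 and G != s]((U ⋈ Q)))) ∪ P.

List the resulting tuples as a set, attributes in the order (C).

Joining U and Q on G yields {(r, 28, b), (r, 36, b), (r, 4, b), (s, 27, a)}.
Filtering on E = 36 and G != s leaves {(r, 36, b)}.
π[C]: project onto (C) → {b}
Set union of the two operands is {a, b, n, p, q, t, w, y}.

{a, b, n, p, q, t, w, y}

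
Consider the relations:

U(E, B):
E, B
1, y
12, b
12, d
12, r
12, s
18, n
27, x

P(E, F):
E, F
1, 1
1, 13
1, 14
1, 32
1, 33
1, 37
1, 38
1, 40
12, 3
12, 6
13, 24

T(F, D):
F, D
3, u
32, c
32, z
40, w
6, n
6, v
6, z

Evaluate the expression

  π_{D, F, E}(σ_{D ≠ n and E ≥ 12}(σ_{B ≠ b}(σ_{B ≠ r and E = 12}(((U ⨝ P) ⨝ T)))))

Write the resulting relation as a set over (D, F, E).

Natural join on E: {(1, y, 1), (1, y, 13), (1, y, 14), (1, y, 32), (1, y, 33), (1, y, 37), (1, y, 38), (1, y, 40), (12, b, 3), (12, b, 6), (12, d, 3), (12, d, 6), (12, r, 3), (12, r, 6), (12, s, 3), (12, s, 6)}
Natural join on F: {(1, y, 32, c), (1, y, 32, z), (1, y, 40, w), (12, b, 3, u), (12, b, 6, n), (12, b, 6, v), (12, b, 6, z), (12, d, 3, u), (12, d, 6, n), (12, d, 6, v), (12, d, 6, z), (12, r, 3, u), (12, r, 6, n), (12, r, 6, v), (12, r, 6, z), (12, s, 3, u), (12, s, 6, n), (12, s, 6, v), (12, s, 6, z)}
Filtering on B ≠ r and E = 12 leaves {(12, b, 3, u), (12, b, 6, n), (12, b, 6, v), (12, b, 6, z), (12, d, 3, u), (12, d, 6, n), (12, d, 6, v), (12, d, 6, z), (12, s, 3, u), (12, s, 6, n), (12, s, 6, v), (12, s, 6, z)}.
Filtering on B ≠ b leaves {(12, d, 3, u), (12, d, 6, n), (12, d, 6, v), (12, d, 6, z), (12, s, 3, u), (12, s, 6, n), (12, s, 6, v), (12, s, 6, z)}.
Filtering on D ≠ n and E ≥ 12 leaves {(12, d, 3, u), (12, d, 6, v), (12, d, 6, z), (12, s, 3, u), (12, s, 6, v), (12, s, 6, z)}.
π_{D, F, E} gives {(u, 3, 12), (v, 6, 12), (z, 6, 12)} (3 duplicate(s) eliminated).

{(u, 3, 12), (v, 6, 12), (z, 6, 12)}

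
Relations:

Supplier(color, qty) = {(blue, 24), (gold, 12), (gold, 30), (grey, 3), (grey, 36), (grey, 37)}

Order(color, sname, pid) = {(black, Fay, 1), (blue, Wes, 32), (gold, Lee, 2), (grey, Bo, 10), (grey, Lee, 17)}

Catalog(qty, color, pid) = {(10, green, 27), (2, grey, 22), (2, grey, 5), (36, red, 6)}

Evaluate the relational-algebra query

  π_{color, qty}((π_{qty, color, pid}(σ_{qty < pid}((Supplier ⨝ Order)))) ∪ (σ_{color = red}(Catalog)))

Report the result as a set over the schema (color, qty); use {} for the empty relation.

{(blue, 24), (grey, 3), (red, 36)}

Natural join on color: {(blue, 24, Wes, 32), (gold, 12, Lee, 2), (gold, 30, Lee, 2), (grey, 3, Bo, 10), (grey, 3, Lee, 17), (grey, 36, Bo, 10), (grey, 36, Lee, 17), (grey, 37, Bo, 10), (grey, 37, Lee, 17)}
Selection qty < pid: {(blue, 24, Wes, 32), (grey, 3, Bo, 10), (grey, 3, Lee, 17)}
π_{qty, color, pid} gives {(24, blue, 32), (3, grey, 10), (3, grey, 17)}.
Selection color = red: {(36, red, 6)}
Union: {(24, blue, 32), (3, grey, 10), (3, grey, 17)} with {(36, red, 6)} → {(24, blue, 32), (3, grey, 10), (3, grey, 17), (36, red, 6)}
π_{color, qty} gives {(blue, 24), (grey, 3), (red, 36)} (1 duplicate(s) eliminated).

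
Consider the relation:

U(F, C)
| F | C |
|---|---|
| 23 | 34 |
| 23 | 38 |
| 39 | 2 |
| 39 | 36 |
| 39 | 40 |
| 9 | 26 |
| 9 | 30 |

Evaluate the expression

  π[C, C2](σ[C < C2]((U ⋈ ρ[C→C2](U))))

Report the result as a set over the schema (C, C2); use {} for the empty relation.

ρ[C→C2]: schema becomes (F, C2); tuples unchanged.
Joining U and ρ[C→C2](U) on F yields {(23, 34, 34), (23, 34, 38), (23, 38, 34), (23, 38, 38), (39, 2, 2), (39, 2, 36), (39, 2, 40), (39, 36, 2), (39, 36, 36), (39, 36, 40), (39, 40, 2), (39, 40, 36), (39, 40, 40), (9, 26, 26), (9, 26, 30), (9, 30, 26), (9, 30, 30)}.
Selection C < C2: {(23, 34, 38), (39, 2, 36), (39, 2, 40), (39, 36, 40), (9, 26, 30)}
Projecting to C, C2: {(2, 36), (2, 40), (26, 30), (34, 38), (36, 40)}

{(2, 36), (2, 40), (26, 30), (34, 38), (36, 40)}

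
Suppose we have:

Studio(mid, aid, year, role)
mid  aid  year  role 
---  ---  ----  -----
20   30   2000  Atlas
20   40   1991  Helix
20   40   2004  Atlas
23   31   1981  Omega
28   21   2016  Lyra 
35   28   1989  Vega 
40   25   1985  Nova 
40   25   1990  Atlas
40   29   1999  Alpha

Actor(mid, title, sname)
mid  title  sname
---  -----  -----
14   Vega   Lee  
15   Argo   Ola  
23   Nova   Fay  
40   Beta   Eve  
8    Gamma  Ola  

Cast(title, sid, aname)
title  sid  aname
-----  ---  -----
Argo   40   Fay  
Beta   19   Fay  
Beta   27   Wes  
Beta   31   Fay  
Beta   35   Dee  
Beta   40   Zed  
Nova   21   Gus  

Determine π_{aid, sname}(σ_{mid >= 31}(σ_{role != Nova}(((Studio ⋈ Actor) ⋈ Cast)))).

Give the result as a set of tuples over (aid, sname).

Studio ⋈ Actor (natural join on mid): {(23, 31, 1981, Omega, Nova, Fay), (40, 25, 1985, Nova, Beta, Eve), (40, 25, 1990, Atlas, Beta, Eve), (40, 29, 1999, Alpha, Beta, Eve)}
(Studio ⋈ Actor) ⋈ Cast (natural join on title): {(23, 31, 1981, Omega, Nova, Fay, 21, Gus), (40, 25, 1985, Nova, Beta, Eve, 19, Fay), (40, 25, 1985, Nova, Beta, Eve, 27, Wes), (40, 25, 1985, Nova, Beta, Eve, 31, Fay), (40, 25, 1985, Nova, Beta, Eve, 35, Dee), (40, 25, 1985, Nova, Beta, Eve, 40, Zed), (40, 25, 1990, Atlas, Beta, Eve, 19, Fay), (40, 25, 1990, Atlas, Beta, Eve, 27, Wes), (40, 25, 1990, Atlas, Beta, Eve, 31, Fay), (40, 25, 1990, Atlas, Beta, Eve, 35, Dee), (40, 25, 1990, Atlas, Beta, Eve, 40, Zed), (40, 29, 1999, Alpha, Beta, Eve, 19, Fay), (40, 29, 1999, Alpha, Beta, Eve, 27, Wes), (40, 29, 1999, Alpha, Beta, Eve, 31, Fay), (40, 29, 1999, Alpha, Beta, Eve, 35, Dee), (40, 29, 1999, Alpha, Beta, Eve, 40, Zed)}
σ[role != Nova]: keep tuples satisfying role != Nova → {(23, 31, 1981, Omega, Nova, Fay, 21, Gus), (40, 25, 1990, Atlas, Beta, Eve, 19, Fay), (40, 25, 1990, Atlas, Beta, Eve, 27, Wes), (40, 25, 1990, Atlas, Beta, Eve, 31, Fay), (40, 25, 1990, Atlas, Beta, Eve, 35, Dee), (40, 25, 1990, Atlas, Beta, Eve, 40, Zed), (40, 29, 1999, Alpha, Beta, Eve, 19, Fay), (40, 29, 1999, Alpha, Beta, Eve, 27, Wes), (40, 29, 1999, Alpha, Beta, Eve, 31, Fay), (40, 29, 1999, Alpha, Beta, Eve, 35, Dee), (40, 29, 1999, Alpha, Beta, Eve, 40, Zed)}
σ[mid >= 31]: keep tuples satisfying mid >= 31 → {(40, 25, 1990, Atlas, Beta, Eve, 19, Fay), (40, 25, 1990, Atlas, Beta, Eve, 27, Wes), (40, 25, 1990, Atlas, Beta, Eve, 31, Fay), (40, 25, 1990, Atlas, Beta, Eve, 35, Dee), (40, 25, 1990, Atlas, Beta, Eve, 40, Zed), (40, 29, 1999, Alpha, Beta, Eve, 19, Fay), (40, 29, 1999, Alpha, Beta, Eve, 27, Wes), (40, 29, 1999, Alpha, Beta, Eve, 31, Fay), (40, 29, 1999, Alpha, Beta, Eve, 35, Dee), (40, 29, 1999, Alpha, Beta, Eve, 40, Zed)}
π_{aid, sname} gives {(25, Eve), (29, Eve)} (8 duplicate(s) eliminated).

{(25, Eve), (29, Eve)}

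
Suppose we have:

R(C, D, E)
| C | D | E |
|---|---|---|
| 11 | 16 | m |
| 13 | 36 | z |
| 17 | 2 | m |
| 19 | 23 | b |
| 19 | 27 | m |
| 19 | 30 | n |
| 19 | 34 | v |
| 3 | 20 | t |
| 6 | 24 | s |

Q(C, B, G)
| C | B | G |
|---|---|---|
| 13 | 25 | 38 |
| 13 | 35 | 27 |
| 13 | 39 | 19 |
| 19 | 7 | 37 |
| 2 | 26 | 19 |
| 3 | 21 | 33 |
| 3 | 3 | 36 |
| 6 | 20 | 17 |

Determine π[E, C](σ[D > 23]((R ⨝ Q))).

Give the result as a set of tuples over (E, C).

{(m, 19), (n, 19), (s, 6), (v, 19), (z, 13)}

R ⋈ Q (natural join on C): {(13, 36, z, 25, 38), (13, 36, z, 35, 27), (13, 36, z, 39, 19), (19, 23, b, 7, 37), (19, 27, m, 7, 37), (19, 30, n, 7, 37), (19, 34, v, 7, 37), (3, 20, t, 21, 33), (3, 20, t, 3, 36), (6, 24, s, 20, 17)}
σ[D > 23]: keep tuples satisfying D > 23 → {(13, 36, z, 25, 38), (13, 36, z, 35, 27), (13, 36, z, 39, 19), (19, 27, m, 7, 37), (19, 30, n, 7, 37), (19, 34, v, 7, 37), (6, 24, s, 20, 17)}
π[E, C]: project onto (E, C) (2 duplicate(s) eliminated) → {(m, 19), (n, 19), (s, 6), (v, 19), (z, 13)}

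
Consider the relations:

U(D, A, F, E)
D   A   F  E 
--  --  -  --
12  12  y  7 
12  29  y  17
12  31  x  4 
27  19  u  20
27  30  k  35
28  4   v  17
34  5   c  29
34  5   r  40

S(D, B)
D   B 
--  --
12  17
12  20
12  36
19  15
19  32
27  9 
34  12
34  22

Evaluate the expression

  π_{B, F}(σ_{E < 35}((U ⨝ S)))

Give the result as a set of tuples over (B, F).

{(12, c), (17, x), (17, y), (20, x), (20, y), (22, c), (36, x), (36, y), (9, u)}

U ⋈ S (natural join on D): {(12, 12, y, 7, 17), (12, 12, y, 7, 20), (12, 12, y, 7, 36), (12, 29, y, 17, 17), (12, 29, y, 17, 20), (12, 29, y, 17, 36), (12, 31, x, 4, 17), (12, 31, x, 4, 20), (12, 31, x, 4, 36), (27, 19, u, 20, 9), (27, 30, k, 35, 9), (34, 5, c, 29, 12), (34, 5, c, 29, 22), (34, 5, r, 40, 12), (34, 5, r, 40, 22)}
Filtering on E < 35 leaves {(12, 12, y, 7, 17), (12, 12, y, 7, 20), (12, 12, y, 7, 36), (12, 29, y, 17, 17), (12, 29, y, 17, 20), (12, 29, y, 17, 36), (12, 31, x, 4, 17), (12, 31, x, 4, 20), (12, 31, x, 4, 36), (27, 19, u, 20, 9), (34, 5, c, 29, 12), (34, 5, c, 29, 22)}.
π_{B, F} gives {(12, c), (17, x), (17, y), (20, x), (20, y), (22, c), (36, x), (36, y), (9, u)} (3 duplicate(s) eliminated).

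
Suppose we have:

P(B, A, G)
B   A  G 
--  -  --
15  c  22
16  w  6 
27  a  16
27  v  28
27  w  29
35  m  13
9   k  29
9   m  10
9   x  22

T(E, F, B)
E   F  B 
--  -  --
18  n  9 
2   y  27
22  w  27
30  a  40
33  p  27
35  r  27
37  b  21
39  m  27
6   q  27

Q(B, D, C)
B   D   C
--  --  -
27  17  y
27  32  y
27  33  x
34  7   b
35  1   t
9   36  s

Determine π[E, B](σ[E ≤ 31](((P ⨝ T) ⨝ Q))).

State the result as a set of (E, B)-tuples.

Natural join on B: {(27, a, 16, 2, y), (27, a, 16, 22, w), (27, a, 16, 33, p), (27, a, 16, 35, r), (27, a, 16, 39, m), (27, a, 16, 6, q), (27, v, 28, 2, y), (27, v, 28, 22, w), (27, v, 28, 33, p), (27, v, 28, 35, r), (27, v, 28, 39, m), (27, v, 28, 6, q), (27, w, 29, 2, y), (27, w, 29, 22, w), (27, w, 29, 33, p), (27, w, 29, 35, r), (27, w, 29, 39, m), (27, w, 29, 6, q), (9, k, 29, 18, n), (9, m, 10, 18, n), (9, x, 22, 18, n)}
Natural join on B: {(27, a, 16, 2, y, 17, y), (27, a, 16, 2, y, 32, y), (27, a, 16, 2, y, 33, x), (27, a, 16, 22, w, 17, y), (27, a, 16, 22, w, 32, y), (27, a, 16, 22, w, 33, x), (27, a, 16, 33, p, 17, y), (27, a, 16, 33, p, 32, y), (27, a, 16, 33, p, 33, x), (27, a, 16, 35, r, 17, y), (27, a, 16, 35, r, 32, y), (27, a, 16, 35, r, 33, x), (27, a, 16, 39, m, 17, y), (27, a, 16, 39, m, 32, y), (27, a, 16, 39, m, 33, x), (27, a, 16, 6, q, 17, y), (27, a, 16, 6, q, 32, y), (27, a, 16, 6, q, 33, x), (27, v, 28, 2, y, 17, y), (27, v, 28, 2, y, 32, y), (27, v, 28, 2, y, 33, x), (27, v, 28, 22, w, 17, y), (27, v, 28, 22, w, 32, y), (27, v, 28, 22, w, 33, x), (27, v, 28, 33, p, 17, y), (27, v, 28, 33, p, 32, y), (27, v, 28, 33, p, 33, x), (27, v, 28, 35, r, 17, y), (27, v, 28, 35, r, 32, y), (27, v, 28, 35, r, 33, x), (27, v, 28, 39, m, 17, y), (27, v, 28, 39, m, 32, y), (27, v, 28, 39, m, 33, x), (27, v, 28, 6, q, 17, y), (27, v, 28, 6, q, 32, y), (27, v, 28, 6, q, 33, x), (27, w, 29, 2, y, 17, y), (27, w, 29, 2, y, 32, y), (27, w, 29, 2, y, 33, x), (27, w, 29, 22, w, 17, y), (27, w, 29, 22, w, 32, y), (27, w, 29, 22, w, 33, x), (27, w, 29, 33, p, 17, y), (27, w, 29, 33, p, 32, y), (27, w, 29, 33, p, 33, x), (27, w, 29, 35, r, 17, y), (27, w, 29, 35, r, 32, y), (27, w, 29, 35, r, 33, x), (27, w, 29, 39, m, 17, y), (27, w, 29, 39, m, 32, y), (27, w, 29, 39, m, 33, x), (27, w, 29, 6, q, 17, y), (27, w, 29, 6, q, 32, y), (27, w, 29, 6, q, 33, x), (9, k, 29, 18, n, 36, s), (9, m, 10, 18, n, 36, s), (9, x, 22, 18, n, 36, s)}
Filtering on E ≤ 31 leaves {(27, a, 16, 2, y, 17, y), (27, a, 16, 2, y, 32, y), (27, a, 16, 2, y, 33, x), (27, a, 16, 22, w, 17, y), (27, a, 16, 22, w, 32, y), (27, a, 16, 22, w, 33, x), (27, a, 16, 6, q, 17, y), (27, a, 16, 6, q, 32, y), (27, a, 16, 6, q, 33, x), (27, v, 28, 2, y, 17, y), (27, v, 28, 2, y, 32, y), (27, v, 28, 2, y, 33, x), (27, v, 28, 22, w, 17, y), (27, v, 28, 22, w, 32, y), (27, v, 28, 22, w, 33, x), (27, v, 28, 6, q, 17, y), (27, v, 28, 6, q, 32, y), (27, v, 28, 6, q, 33, x), (27, w, 29, 2, y, 17, y), (27, w, 29, 2, y, 32, y), (27, w, 29, 2, y, 33, x), (27, w, 29, 22, w, 17, y), (27, w, 29, 22, w, 32, y), (27, w, 29, 22, w, 33, x), (27, w, 29, 6, q, 17, y), (27, w, 29, 6, q, 32, y), (27, w, 29, 6, q, 33, x), (9, k, 29, 18, n, 36, s), (9, m, 10, 18, n, 36, s), (9, x, 22, 18, n, 36, s)}.
Projecting to E, B (26 duplicate(s) eliminated): {(18, 9), (2, 27), (22, 27), (6, 27)}

{(18, 9), (2, 27), (22, 27), (6, 27)}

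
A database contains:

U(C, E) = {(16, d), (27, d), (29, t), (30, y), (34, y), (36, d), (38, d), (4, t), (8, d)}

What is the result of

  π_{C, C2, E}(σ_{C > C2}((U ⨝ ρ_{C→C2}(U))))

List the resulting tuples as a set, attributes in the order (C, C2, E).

ρ[C→C2]: schema becomes (C2, E); tuples unchanged.
Natural join on E: {(16, d, 16), (16, d, 27), (16, d, 36), (16, d, 38), (16, d, 8), (27, d, 16), (27, d, 27), (27, d, 36), (27, d, 38), (27, d, 8), (29, t, 29), (29, t, 4), (30, y, 30), (30, y, 34), (34, y, 30), (34, y, 34), (36, d, 16), (36, d, 27), (36, d, 36), (36, d, 38), (36, d, 8), (38, d, 16), (38, d, 27), (38, d, 36), (38, d, 38), (38, d, 8), (4, t, 29), (4, t, 4), (8, d, 16), (8, d, 27), (8, d, 36), (8, d, 38), (8, d, 8)}
Selection C > C2: {(16, d, 8), (27, d, 16), (27, d, 8), (29, t, 4), (34, y, 30), (36, d, 16), (36, d, 27), (36, d, 8), (38, d, 16), (38, d, 27), (38, d, 36), (38, d, 8)}
π_{C, C2, E} gives {(16, 8, d), (27, 16, d), (27, 8, d), (29, 4, t), (34, 30, y), (36, 16, d), (36, 27, d), (36, 8, d), (38, 16, d), (38, 27, d), (38, 36, d), (38, 8, d)}.

{(16, 8, d), (27, 16, d), (27, 8, d), (29, 4, t), (34, 30, y), (36, 16, d), (36, 27, d), (36, 8, d), (38, 16, d), (38, 27, d), (38, 36, d), (38, 8, d)}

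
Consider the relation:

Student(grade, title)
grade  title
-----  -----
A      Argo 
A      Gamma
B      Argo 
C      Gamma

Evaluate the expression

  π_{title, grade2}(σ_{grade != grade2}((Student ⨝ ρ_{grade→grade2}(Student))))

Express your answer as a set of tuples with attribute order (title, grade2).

ρ[grade→grade2]: schema becomes (grade2, title); tuples unchanged.
Joining Student and ρ_{grade→grade2}(Student) on title yields {(A, Argo, A), (A, Argo, B), (A, Gamma, A), (A, Gamma, C), (B, Argo, A), (B, Argo, B), (C, Gamma, A), (C, Gamma, C)}.
Filtering on grade != grade2 leaves {(A, Argo, B), (A, Gamma, C), (B, Argo, A), (C, Gamma, A)}.
π[title, grade2]: project onto (title, grade2) → {(Argo, A), (Argo, B), (Gamma, A), (Gamma, C)}

{(Argo, A), (Argo, B), (Gamma, A), (Gamma, C)}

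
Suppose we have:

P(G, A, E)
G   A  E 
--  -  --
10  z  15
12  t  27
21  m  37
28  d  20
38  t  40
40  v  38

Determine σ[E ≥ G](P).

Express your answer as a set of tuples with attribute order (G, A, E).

{(10, z, 15), (12, t, 27), (21, m, 37), (38, t, 40)}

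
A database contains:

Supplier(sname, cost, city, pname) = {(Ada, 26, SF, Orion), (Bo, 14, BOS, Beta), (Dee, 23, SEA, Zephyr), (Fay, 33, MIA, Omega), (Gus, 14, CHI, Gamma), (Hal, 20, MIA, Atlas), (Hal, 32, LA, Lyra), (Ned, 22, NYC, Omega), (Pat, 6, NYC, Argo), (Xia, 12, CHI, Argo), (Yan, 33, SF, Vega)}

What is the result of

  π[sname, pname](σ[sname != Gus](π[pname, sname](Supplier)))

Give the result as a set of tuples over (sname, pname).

{(Ada, Orion), (Bo, Beta), (Dee, Zephyr), (Fay, Omega), (Hal, Atlas), (Hal, Lyra), (Ned, Omega), (Pat, Argo), (Xia, Argo), (Yan, Vega)}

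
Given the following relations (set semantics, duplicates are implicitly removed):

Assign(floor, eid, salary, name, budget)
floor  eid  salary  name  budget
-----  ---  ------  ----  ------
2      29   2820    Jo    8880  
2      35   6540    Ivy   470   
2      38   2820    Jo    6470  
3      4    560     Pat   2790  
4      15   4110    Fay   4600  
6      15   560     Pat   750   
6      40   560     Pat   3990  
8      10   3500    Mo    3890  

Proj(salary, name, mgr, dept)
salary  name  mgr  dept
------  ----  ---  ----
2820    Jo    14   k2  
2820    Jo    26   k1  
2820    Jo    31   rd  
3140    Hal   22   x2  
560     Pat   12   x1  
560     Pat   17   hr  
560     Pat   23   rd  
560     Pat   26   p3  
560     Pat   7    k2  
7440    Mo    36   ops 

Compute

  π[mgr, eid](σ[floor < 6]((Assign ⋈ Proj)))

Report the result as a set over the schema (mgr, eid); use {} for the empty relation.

Joining Assign and Proj on salary, name yields {(2, 29, 2820, Jo, 8880, 14, k2), (2, 29, 2820, Jo, 8880, 26, k1), (2, 29, 2820, Jo, 8880, 31, rd), (2, 38, 2820, Jo, 6470, 14, k2), (2, 38, 2820, Jo, 6470, 26, k1), (2, 38, 2820, Jo, 6470, 31, rd), (3, 4, 560, Pat, 2790, 12, x1), (3, 4, 560, Pat, 2790, 17, hr), (3, 4, 560, Pat, 2790, 23, rd), (3, 4, 560, Pat, 2790, 26, p3), (3, 4, 560, Pat, 2790, 7, k2), (6, 15, 560, Pat, 750, 12, x1), (6, 15, 560, Pat, 750, 17, hr), (6, 15, 560, Pat, 750, 23, rd), (6, 15, 560, Pat, 750, 26, p3), (6, 15, 560, Pat, 750, 7, k2), (6, 40, 560, Pat, 3990, 12, x1), (6, 40, 560, Pat, 3990, 17, hr), (6, 40, 560, Pat, 3990, 23, rd), (6, 40, 560, Pat, 3990, 26, p3), (6, 40, 560, Pat, 3990, 7, k2)}.
Filtering on floor < 6 leaves {(2, 29, 2820, Jo, 8880, 14, k2), (2, 29, 2820, Jo, 8880, 26, k1), (2, 29, 2820, Jo, 8880, 31, rd), (2, 38, 2820, Jo, 6470, 14, k2), (2, 38, 2820, Jo, 6470, 26, k1), (2, 38, 2820, Jo, 6470, 31, rd), (3, 4, 560, Pat, 2790, 12, x1), (3, 4, 560, Pat, 2790, 17, hr), (3, 4, 560, Pat, 2790, 23, rd), (3, 4, 560, Pat, 2790, 26, p3), (3, 4, 560, Pat, 2790, 7, k2)}.
π[mgr, eid]: project onto (mgr, eid) → {(12, 4), (14, 29), (14, 38), (17, 4), (23, 4), (26, 29), (26, 38), (26, 4), (31, 29), (31, 38), (7, 4)}

{(12, 4), (14, 29), (14, 38), (17, 4), (23, 4), (26, 29), (26, 38), (26, 4), (31, 29), (31, 38), (7, 4)}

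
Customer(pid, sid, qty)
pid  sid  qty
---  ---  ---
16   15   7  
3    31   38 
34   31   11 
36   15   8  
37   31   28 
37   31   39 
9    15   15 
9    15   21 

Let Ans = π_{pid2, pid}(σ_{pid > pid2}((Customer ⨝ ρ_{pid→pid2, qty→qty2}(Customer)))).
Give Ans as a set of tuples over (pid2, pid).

{(16, 36), (3, 34), (3, 37), (34, 37), (9, 16), (9, 36)}

ρ[pid→pid2, qty→qty2]: schema becomes (pid2, sid, qty2); tuples unchanged.
Customer ⋈ ρ_{pid→pid2, qty→qty2}(Customer) (natural join on sid): {(16, 15, 7, 16, 7), (16, 15, 7, 36, 8), (16, 15, 7, 9, 15), (16, 15, 7, 9, 21), (3, 31, 38, 3, 38), (3, 31, 38, 34, 11), (3, 31, 38, 37, 28), (3, 31, 38, 37, 39), (34, 31, 11, 3, 38), (34, 31, 11, 34, 11), (34, 31, 11, 37, 28), (34, 31, 11, 37, 39), (36, 15, 8, 16, 7), (36, 15, 8, 36, 8), (36, 15, 8, 9, 15), (36, 15, 8, 9, 21), (37, 31, 28, 3, 38), (37, 31, 28, 34, 11), (37, 31, 28, 37, 28), (37, 31, 28, 37, 39), (37, 31, 39, 3, 38), (37, 31, 39, 34, 11), (37, 31, 39, 37, 28), (37, 31, 39, 37, 39), (9, 15, 15, 16, 7), (9, 15, 15, 36, 8), (9, 15, 15, 9, 15), (9, 15, 15, 9, 21), (9, 15, 21, 16, 7), (9, 15, 21, 36, 8), (9, 15, 21, 9, 15), (9, 15, 21, 9, 21)}
Selection pid > pid2: {(16, 15, 7, 9, 15), (16, 15, 7, 9, 21), (34, 31, 11, 3, 38), (36, 15, 8, 16, 7), (36, 15, 8, 9, 15), (36, 15, 8, 9, 21), (37, 31, 28, 3, 38), (37, 31, 28, 34, 11), (37, 31, 39, 3, 38), (37, 31, 39, 34, 11)}
Projecting to pid2, pid (4 duplicate(s) eliminated): {(16, 36), (3, 34), (3, 37), (34, 37), (9, 16), (9, 36)}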